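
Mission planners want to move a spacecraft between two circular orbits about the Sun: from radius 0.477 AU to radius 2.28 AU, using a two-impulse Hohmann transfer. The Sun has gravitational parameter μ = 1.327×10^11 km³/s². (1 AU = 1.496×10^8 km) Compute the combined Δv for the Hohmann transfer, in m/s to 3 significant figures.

Δv = 20500 m/s

In km: r₁ = 0.477 × 1.496×10^8 = 7.13592×10^7 km; r₂ = 2.28 × 1.496×10^8 = 3.41088×10^8 km.
Semi-major axis of the transfer orbit: a_t = (7.13592×10^7 + 3.41088×10^8)/2 = 2.062236×10^8 km.
At r₁ the circular-orbit speed is v₁ = √(μ/r₁) = 43.12 km/s.
On the transfer ellipse at r₁, vis-viva gives v_p = √[μ(2/r₁ − 1/a_t)] = 55.46 km/s.
First burn Δv₁ = |v_p − v₁| = 12.34 km/s.
At r₂, v₂ = √(μ/r₂) = 19.7243 km/s.
Transfer-orbit speed at r₂: v_a = √[μ(2/r₂ − 1/a_t)] = 11.6027 km/s.
Second burn Δv₂ = |v₂ − v_a| = 8.122 km/s.
Δv = Δv₁ + Δv₂ = 12.34 + 8.122 = 20.46 km/s.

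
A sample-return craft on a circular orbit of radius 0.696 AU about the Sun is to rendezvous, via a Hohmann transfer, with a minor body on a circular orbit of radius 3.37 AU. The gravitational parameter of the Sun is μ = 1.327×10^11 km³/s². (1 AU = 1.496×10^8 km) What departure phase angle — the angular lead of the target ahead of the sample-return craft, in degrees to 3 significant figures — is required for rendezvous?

In km: r₁ = 0.696 × 1.496×10^8 = 1.041216×10^8 km; r₂ = 3.37 × 1.496×10^8 = 5.04152×10^8 km.
Transfer-ellipse semi-major axis a_t = (r₁ + r₂)/2 = (1.041216×10^8 + 5.04152×10^8)/2 = 3.041368×10^8 km.
Transfer time t = π√(a_t³/μ) = 4.574×10^7 s.
The target's mean motion on its circular orbit is ω₂ = √(μ/r₂³) = 3.218×10^-8 rad/s.
Angle swept by the target during transfer: ω₂·t = 1.472 rad = 84.34°.
Arrival is 180° from departure on the ellipse, so φ = 180° − 84.34° = 95.7°.

φ = 95.7°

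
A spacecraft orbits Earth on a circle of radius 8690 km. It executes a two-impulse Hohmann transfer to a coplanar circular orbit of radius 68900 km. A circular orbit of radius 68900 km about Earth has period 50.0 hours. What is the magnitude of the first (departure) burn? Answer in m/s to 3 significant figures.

From Kepler's third law T² = 4π²r³/μ at r = 68900 km, T = 50.0 hours = 50.0 × 3600 s = 1.800×10^5 s: μ = 4π²r³/T² = 3.98540×10^5 km³/s².
The Hohmann ellipse has a_t = (r₁ + r₂)/2 = 38795 km.
On the circular orbit at r = 8690 km, v_c = √(μ/r) = 6.772 km/s.
Transfer-orbit speed at the same r (vis-viva, a = a_t): v_t = √[μ(2/r − 1/a_t)] = 9.025 km/s.
Δv₁ = |v_t − v_c| = |9.025 − 6.772| = 2.253 km/s.

Δv₁ = 2250 m/s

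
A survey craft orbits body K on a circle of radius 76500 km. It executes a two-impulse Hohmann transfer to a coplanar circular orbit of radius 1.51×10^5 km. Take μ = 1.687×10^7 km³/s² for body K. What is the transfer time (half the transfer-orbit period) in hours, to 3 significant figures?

The Hohmann ellipse has a_t = (r₁ + r₂)/2 = 1.1375×10^5 km.
By Kepler's third law the transfer-orbit period is T = 2π√(a_t³/μ), so t = T/2 = 29340 s.
Converting: 29340 s ÷ 3600 s/hour = 8.15 hours.

t = 8.15 hours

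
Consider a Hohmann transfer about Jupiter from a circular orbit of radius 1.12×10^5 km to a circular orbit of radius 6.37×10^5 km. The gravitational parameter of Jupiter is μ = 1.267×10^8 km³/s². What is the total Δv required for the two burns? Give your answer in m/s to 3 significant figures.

The Hohmann ellipse has a_t = (r₁ + r₂)/2 = 3.745×10^5 km.
Circular speed at r₁: v₁ = √(μ/r₁) = √(1.267×10^8/1.120×10^5) = 33.634 km/s.
On the transfer ellipse at r₁, vis-viva equation gives v_p = √[μ(2/r₁ − 1/a_t)] = 43.866 km/s.
First burn Δv₁ = |v_p − v₁| = 10.23 km/s.
At r₂, v₂ = √(μ/r₂) = 14.1032 km/s.
Transfer-orbit speed at r₂: v_a = √[μ(2/r₂ − 1/a_t)] = 7.71262 km/s.
Second burn Δv₂ = |v₂ − v_a| = 6.391 km/s.
Δv = Δv₁ + Δv₂ = 10.23 + 6.391 = 16.62 km/s.

Δv = 16600 m/s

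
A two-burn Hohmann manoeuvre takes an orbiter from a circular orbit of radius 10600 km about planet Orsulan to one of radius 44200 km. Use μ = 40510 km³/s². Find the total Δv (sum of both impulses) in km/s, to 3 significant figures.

Semi-major axis of the transfer orbit: a_t = (10600 + 44200)/2 = 27400 km.
At r₁ the circular-orbit speed is v₁ = √(μ/r₁) = 1.955 km/s.
On the transfer ellipse at r₁, vis-viva gives v_p = √[μ(2/r₁ − 1/a_t)] = 2.483 km/s.
First burn Δv₁ = |v_p − v₁| = 0.5280 km/s.
At r₂, v₂ = √(μ/r₂) = 0.95735 km/s.
Transfer-orbit speed at r₂: v_a = √[μ(2/r₂ − 1/a_t)] = 0.59545 km/s.
Second burn Δv₂ = |v₂ − v_a| = 0.3619 km/s.
Total Δv = Δv₁ + Δv₂ = 0.8899 km/s.

Δv = 0.890 km/s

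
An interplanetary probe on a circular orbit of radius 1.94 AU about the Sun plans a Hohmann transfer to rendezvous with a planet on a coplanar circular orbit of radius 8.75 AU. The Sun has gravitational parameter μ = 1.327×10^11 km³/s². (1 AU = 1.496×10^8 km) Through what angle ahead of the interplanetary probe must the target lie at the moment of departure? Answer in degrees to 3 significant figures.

In km: r₁ = 1.94 × 1.496×10^8 = 2.90224×10^8 km; r₂ = 8.75 × 1.496×10^8 = 1.309×10^9 km.
The Hohmann ellipse has a_t = (r₁ + r₂)/2 = 7.99612×10^8 km.
Transfer time t = π√(a_t³/μ) = 1.950×10^8 s.
Target angular speed ω₂ = √(μ/r₂³) = 7.692×10^-9 rad/s.
Angle swept by the target during transfer: ω₂·t = 1.500 rad = 85.94°.
Arrival is 180° from departure on the ellipse, so φ = 180° − 85.94° = 94.1°.

φ = 94.1°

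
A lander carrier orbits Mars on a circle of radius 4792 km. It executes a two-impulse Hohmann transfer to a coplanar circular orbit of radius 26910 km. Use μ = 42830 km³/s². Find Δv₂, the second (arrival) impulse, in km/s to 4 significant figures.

Δv₂ = 0.5679 km/s

Semi-major axis of the transfer orbit: a_t = (4792 + 26910)/2 = 15851 km.
On the circular orbit at r = 26910 km, v_c = √(μ/r) = 1.2616 km/s.
Transfer-orbit speed at the same r (vis-viva, a = a_t): v_t = √[μ(2/r − 1/a_t)] = 0.69366 km/s.
Δv₂ = |v_t − v_c| = |0.69366 − 1.2616| = 0.5679 km/s.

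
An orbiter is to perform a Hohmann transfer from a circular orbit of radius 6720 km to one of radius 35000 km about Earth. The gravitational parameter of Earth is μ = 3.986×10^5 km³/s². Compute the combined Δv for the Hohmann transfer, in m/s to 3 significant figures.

Δv = 3730 m/s

Transfer-ellipse semi-major axis a_t = (r₁ + r₂)/2 = (6720 + 35000)/2 = 20860 km.
Circular speed at r₁: v₁ = √(μ/r₁) = √(3.986×10^5/6720) = 7.7017 km/s.
Transfer-orbit speed at r₁ (v² = μ(2/r − 1/a)): v_p = √[μ(2/r₁ − 1/a_t)] = 9.9761 km/s.
First burn Δv₁ = |v_p − v₁| = 2.2744 km/s.
At r₂, v₂ = √(μ/r₂) = 3.3747 km/s.
Transfer-orbit speed at r₂: v_a = √[μ(2/r₂ − 1/a_t)] = 1.9154 km/s.
Second burn Δv₂ = |v₂ − v_a| = 1.4593 km/s.
Δv = Δv₁ + Δv₂ = 2.2744 + 1.4593 = 3.734 km/s.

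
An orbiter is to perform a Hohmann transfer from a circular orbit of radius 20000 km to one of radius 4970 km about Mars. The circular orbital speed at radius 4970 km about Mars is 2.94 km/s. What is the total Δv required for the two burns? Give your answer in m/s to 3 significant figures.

From the circular-orbit relation v² = μ/r at r = 4970 km: μ = v²r = (2.94)² × 4970 = 42958.7 km³/s².
Semi-major axis of the transfer orbit: a_t = (20000 + 4970)/2 = 12485 km.
Circular speed at r₁: v₁ = √(μ/r₁) = √(42958.7/20000) = 1.4656 km/s.
On the transfer ellipse at r₁, vis-viva gives v_a = √[μ(2/r₁ − 1/a_t)] = 0.92469 km/s.
First burn Δv₁ = |v_a − v₁| = 0.5409 km/s.
Circular speed at r₂: v₂ = √(μ/r₂) = 2.9400 km/s.
Transfer-orbit speed at r₂: v_p = √[μ(2/r₂ − 1/a_t)] = 3.7211 km/s.
Second burn Δv₂ = |v₂ − v_p| = 0.7811 km/s.
Total Δv = Δv₁ + Δv₂ = 1.322 km/s.

Δv = 1320 m/s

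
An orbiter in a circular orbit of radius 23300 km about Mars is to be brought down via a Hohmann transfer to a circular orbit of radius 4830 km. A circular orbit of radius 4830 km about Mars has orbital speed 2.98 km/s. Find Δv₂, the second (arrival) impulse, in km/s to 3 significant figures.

From the circular-orbit relation v² = μ/r at r = 4830 km: μ = v²r = (2.98)² × 4830 = 42892.3 km³/s².
Semi-major axis of the transfer orbit: a_t = (23300 + 4830)/2 = 14065 km.
On the circular orbit at r = 4830 km, v_c = √(μ/r) = 2.9800 km/s.
Vis-viva on the transfer ellipse at r = 4830 km gives v_t = √[μ(2/r − 1/a_t)] = 3.8355 km/s.
Δv₂ = |v_t − v_c| = |3.8355 − 2.9800| = 0.8555 km/s.

Δv₂ = 0.856 km/s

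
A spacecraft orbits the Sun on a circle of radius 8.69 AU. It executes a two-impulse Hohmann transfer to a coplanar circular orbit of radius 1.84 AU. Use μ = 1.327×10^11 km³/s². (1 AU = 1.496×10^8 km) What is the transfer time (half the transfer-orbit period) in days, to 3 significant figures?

In km: r₁ = 8.69 × 1.496×10^8 = 1.300024×10^9 km; r₂ = 1.84 × 1.496×10^8 = 2.75264×10^8 km.
Semi-major axis of the transfer orbit: a_t = (1.300024×10^9 + 2.75264×10^8)/2 = 7.87644×10^8 km.
Half the transfer-orbit period gives t = π√(a_t³/μ) = 1.906×10^8 s.
Converting: 1.906×10^8 s ÷ 86400 s/day = 2210 days.

t = 2210 days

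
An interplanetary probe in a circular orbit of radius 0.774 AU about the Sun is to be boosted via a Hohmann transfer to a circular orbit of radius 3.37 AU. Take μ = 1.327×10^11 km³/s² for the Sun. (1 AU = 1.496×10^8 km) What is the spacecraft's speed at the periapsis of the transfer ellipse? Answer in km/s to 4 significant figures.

In km: r₁ = 0.774 × 1.496×10^8 = 1.157904×10^8 km; r₂ = 3.37 × 1.496×10^8 = 5.04152×10^8 km.
Semi-major axis of the transfer orbit: a_t = (1.157904×10^8 + 5.04152×10^8)/2 = 3.099712×10^8 km.
At periapsis, r = 1.157904×10^8 km.
Applying v² = μ(2/r − 1/a_t): v = 43.17 km/s.

v = 43.17 km/s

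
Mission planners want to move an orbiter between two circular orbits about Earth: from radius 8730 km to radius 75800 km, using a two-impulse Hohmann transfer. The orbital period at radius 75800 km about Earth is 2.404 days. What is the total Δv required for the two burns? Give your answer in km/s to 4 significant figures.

Δv = 3.543 km/s

From Kepler's third law T² = 4π²r³/μ at r = 75800 km, T = 2.404 days = 2.404 × 86400 s = 2.077056×10^5 s: μ = 4π²r³/T² = 3.98539×10^5 km³/s².
Semi-major axis of the transfer orbit: a_t = (8730 + 75800)/2 = 42265 km.
At r₁ the circular-orbit speed is v₁ = √(μ/r₁) = 6.7566 km/s.
Transfer-orbit speed at r₁ (vis-viva equation): v_p = √[μ(2/r₁ − 1/a_t)] = 9.0484 km/s.
First burn Δv₁ = |v_p − v₁| = 2.292 km/s.
Circular speed at r₂: v₂ = √(μ/r₂) = 2.293 km/s.
Transfer-orbit speed at r₂: v_a = √[μ(2/r₂ − 1/a_t)] = 1.042 km/s.
Second burn Δv₂ = |v₂ − v_a| = 1.251 km/s.
Total Δv = Δv₁ + Δv₂ = 3.543 km/s.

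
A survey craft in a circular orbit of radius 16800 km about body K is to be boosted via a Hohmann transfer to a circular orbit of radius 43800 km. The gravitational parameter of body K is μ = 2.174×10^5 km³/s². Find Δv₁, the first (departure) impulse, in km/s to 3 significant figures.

The Hohmann ellipse has a_t = (r₁ + r₂)/2 = 30300 km.
On the circular orbit at r = 16800 km, v_c = √(μ/r) = 3.59729 km/s.
Transfer-orbit speed at the same r (vis-viva, a = a_t): v_t = √[μ(2/r − 1/a_t)] = 4.32505 km/s.
Δv₁ = |v_t − v_c| = |4.32505 − 3.59729| = 0.7278 km/s.

Δv₁ = 0.728 km/s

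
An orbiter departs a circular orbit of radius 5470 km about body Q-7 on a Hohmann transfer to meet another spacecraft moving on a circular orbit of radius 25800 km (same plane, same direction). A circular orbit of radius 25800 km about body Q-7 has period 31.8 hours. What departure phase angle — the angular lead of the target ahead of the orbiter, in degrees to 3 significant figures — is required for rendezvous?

φ = 95.1°

From Kepler's third law T² = 4π²r³/μ at r = 25800 km, T = 31.8 hours = 31.8 × 3600 s = 1.1448×10^5 s: μ = 4π²r³/T² = 51732.0 km³/s².
Transfer-ellipse semi-major axis a_t = (r₁ + r₂)/2 = (5470 + 25800)/2 = 15635 km.
The half-period of the transfer ellipse is t = π√(a_t³/μ) = 27003 s.
Target angular speed ω₂ = √(μ/r₂³) = 5.4885×10^-5 rad/s.
Angle swept by the target during transfer: ω₂·t = 1.4821 rad = 84.92°.
Arrival is 180° from departure on the ellipse, so φ = 180° − 84.92° = 95.1°.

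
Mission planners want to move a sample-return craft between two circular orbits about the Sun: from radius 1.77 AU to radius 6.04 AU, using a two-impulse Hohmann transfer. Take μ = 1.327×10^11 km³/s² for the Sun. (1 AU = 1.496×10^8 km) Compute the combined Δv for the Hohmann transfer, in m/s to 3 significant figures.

Δv = 9410 m/s

In km: r₁ = 1.77 × 1.496×10^8 = 2.64792×10^8 km; r₂ = 6.04 × 1.496×10^8 = 9.03584×10^8 km.
The Hohmann ellipse has a_t = (r₁ + r₂)/2 = 5.84188×10^8 km.
At r₁ the circular-orbit speed is v₁ = √(μ/r₁) = 22.386 km/s.
On the transfer ellipse at r₁, vis-viva gives v_p = √[μ(2/r₁ − 1/a_t)] = 27.841 km/s.
First burn Δv₁ = |v_p − v₁| = 5.455 km/s.
Circular speed at r₂: v₂ = √(μ/r₂) = 12.119 km/s.
Transfer-orbit speed at r₂: v_a = √[μ(2/r₂ − 1/a_t)] = 8.1588 km/s.
Second burn Δv₂ = |v₂ − v_a| = 3.960 km/s.
Total Δv = Δv₁ + Δv₂ = 9.415 km/s.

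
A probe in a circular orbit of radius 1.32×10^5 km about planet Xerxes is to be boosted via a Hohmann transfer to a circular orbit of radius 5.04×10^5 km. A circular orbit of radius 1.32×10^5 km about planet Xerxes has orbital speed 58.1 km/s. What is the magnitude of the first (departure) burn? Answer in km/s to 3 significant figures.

Δv₁ = 15.0 km/s

From the circular-orbit relation v² = μ/r at r = 1.32×10^5 km: μ = v²r = (58.1)² × 1.32×10^5 = 4.45581×10^8 km³/s².
The Hohmann ellipse has a_t = (r₁ + r₂)/2 = 3.180×10^5 km.
On the circular orbit at r = 1.320×10^5 km, v_c = √(μ/r) = 58.10 km/s.
Vis-viva on the transfer ellipse at r = 1.320×10^5 km gives v_t = √[μ(2/r − 1/a_t)] = 73.14 km/s.
Δv₁ = |v_t − v_c| = |73.14 − 58.10| = 15.04 km/s.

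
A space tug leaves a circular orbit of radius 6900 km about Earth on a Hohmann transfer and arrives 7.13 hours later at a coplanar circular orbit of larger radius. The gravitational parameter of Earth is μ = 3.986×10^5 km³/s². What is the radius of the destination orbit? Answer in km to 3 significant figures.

r₂ = 52800 km

Transfer time t = 7.13 hours = 25668 s, and t = π√(a_t³/μ).
So a_t = (μ t²/π²)^(1/3) = (3.986×10^5 × (25668)² / π²)^(1/3) = 29854 km.
Since a_t = (r₁ + r₂)/2, r₂ = 2a_t − r₁ = 2×29854 − 6900 = 52808 km.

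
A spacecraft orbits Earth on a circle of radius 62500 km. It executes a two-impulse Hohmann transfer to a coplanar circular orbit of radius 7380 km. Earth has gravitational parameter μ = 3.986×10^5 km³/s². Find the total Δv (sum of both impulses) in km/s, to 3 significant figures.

Δv = 3.84 km/s

Semi-major axis of the transfer orbit: a_t = (62500 + 7380)/2 = 34940 km.
At r₁ the circular-orbit speed is v₁ = √(μ/r₁) = 2.5254 km/s.
Transfer-orbit speed at r₁ (vis-viva): v_a = √[μ(2/r₁ − 1/a_t)] = 1.1606 km/s.
First burn Δv₁ = |v_a − v₁| = 1.365 km/s.
At r₂, v₂ = √(μ/r₂) = 7.349 km/s.
Transfer-orbit speed at r₂: v_p = √[μ(2/r₂ − 1/a_t)] = 9.829 km/s.
Second burn Δv₂ = |v₂ − v_p| = 2.480 km/s.
Δv = Δv₁ + Δv₂ = 1.365 + 2.480 = 3.845 km/s.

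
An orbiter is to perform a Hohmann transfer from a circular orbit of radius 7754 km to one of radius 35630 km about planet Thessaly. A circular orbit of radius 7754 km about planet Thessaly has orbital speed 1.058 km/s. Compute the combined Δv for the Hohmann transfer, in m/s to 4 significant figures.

Δv = 496.4 m/s

From the circular-orbit relation v² = μ/r at r = 7754 km: μ = v²r = (1.058)² × 7754 = 8679.55 km³/s².
Semi-major axis of the transfer orbit: a_t = (7754 + 35630)/2 = 21692 km.
At r₁ the circular-orbit speed is v₁ = √(μ/r₁) = 1.05800 km/s.
On the transfer ellipse at r₁, vis-viva gives v_p = √[μ(2/r₁ − 1/a_t)] = 1.35595 km/s.
First burn Δv₁ = |v_p − v₁| = 0.29795 km/s.
Circular speed at r₂: v₂ = √(μ/r₂) = 0.49356 km/s.
Transfer-orbit speed at r₂: v_a = √[μ(2/r₂ − 1/a_t)] = 0.29509 km/s.
Second burn Δv₂ = |v₂ − v_a| = 0.19847 km/s.
Total Δv = Δv₁ + Δv₂ = 0.4964 km/s.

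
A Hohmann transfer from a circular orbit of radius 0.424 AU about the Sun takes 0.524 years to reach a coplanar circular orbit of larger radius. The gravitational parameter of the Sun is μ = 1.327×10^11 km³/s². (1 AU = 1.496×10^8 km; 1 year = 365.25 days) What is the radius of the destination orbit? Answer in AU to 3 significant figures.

In km: r₁ = 0.424 × 1.496×10^8 = 6.34304×10^7 km.
Transfer time t = 0.524 years × 365.25 × 86400 s = 1.65361824×10^7 s, and t = π√(a_t³/μ).
So a_t = (μ t²/π²)^(1/3) = (1.327×10^11 × (1.65361824×10^7)² / π²)^(1/3) = 1.5434×10^8 km.
Since a_t = (r₁ + r₂)/2, r₂ = 2a_t − r₁ = 2×1.5434×10^8 − 6.34304×10^7 = 2.452496×10^8 km.
In AU: r₂ = 2.452496×10^8 / 1.496×10^8 = 1.64 AU.

r₂ = 1.64 AU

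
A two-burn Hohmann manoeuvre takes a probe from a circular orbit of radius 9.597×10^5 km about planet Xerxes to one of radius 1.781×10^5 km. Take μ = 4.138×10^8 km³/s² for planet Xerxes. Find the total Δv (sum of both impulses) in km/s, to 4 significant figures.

Δv = 23.55 km/s

The Hohmann ellipse has a_t = (r₁ + r₂)/2 = 5.689×10^5 km.
Circular speed at r₁: v₁ = √(μ/r₁) = √(4.138×10^8/9.597×10^5) = 20.765 km/s.
Transfer-orbit speed at r₁ (vis-viva equation): v_a = √[μ(2/r₁ − 1/a_t)] = 11.618 km/s.
First burn Δv₁ = |v_a − v₁| = 9.147 km/s.
At r₂, v₂ = √(μ/r₂) = 48.202 km/s.
Transfer-orbit speed at r₂: v_p = √[μ(2/r₂ − 1/a_t)] = 62.606 km/s.
Second burn Δv₂ = |v₂ − v_p| = 14.40 km/s.
Total Δv = Δv₁ + Δv₂ = 23.55 km/s.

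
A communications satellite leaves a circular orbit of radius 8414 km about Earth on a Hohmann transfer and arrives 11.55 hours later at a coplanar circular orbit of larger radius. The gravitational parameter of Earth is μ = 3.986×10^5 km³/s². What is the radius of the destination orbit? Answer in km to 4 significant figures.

r₂ = 73940 km

Transfer time t = 11.55 hours = 41580 s, and t = π√(a_t³/μ).
So a_t = (μ t²/π²)^(1/3) = (3.986×10^5 × (41580)² / π²)^(1/3) = 41178 km.
Since a_t = (r₁ + r₂)/2, r₂ = 2a_t − r₁ = 2×41178 − 8414 = 73942 km.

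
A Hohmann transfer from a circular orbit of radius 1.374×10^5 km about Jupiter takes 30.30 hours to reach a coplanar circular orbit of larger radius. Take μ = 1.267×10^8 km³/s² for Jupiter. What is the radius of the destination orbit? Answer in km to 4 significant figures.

r₂ = 9.317×10^5 km

Transfer time t = 30.30 hours = 1.0908×10^5 s, and t = π√(a_t³/μ).
So a_t = (μ t²/π²)^(1/3) = (1.267×10^8 × (1.0908×10^5)² / π²)^(1/3) = 5.3455×10^5 km.
Since a_t = (r₁ + r₂)/2, r₂ = 2a_t − r₁ = 2×5.3455×10^5 − 1.374×10^5 = 9.317×10^5 km.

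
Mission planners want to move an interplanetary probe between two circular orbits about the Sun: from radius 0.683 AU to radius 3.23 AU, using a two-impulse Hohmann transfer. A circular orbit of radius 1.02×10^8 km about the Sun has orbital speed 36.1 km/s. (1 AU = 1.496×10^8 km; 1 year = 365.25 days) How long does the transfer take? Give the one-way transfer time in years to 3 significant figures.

From the circular-orbit relation v² = μ/r at r = 1.02×10^8 km: μ = v²r = (36.1)² × 1.02×10^8 = 1.32927×10^11 km³/s².
In km: r₁ = 0.683 × 1.496×10^8 = 1.021768×10^8 km; r₂ = 3.23 × 1.496×10^8 = 4.83208×10^8 km.
Semi-major axis of the transfer orbit: a_t = (1.021768×10^8 + 4.83208×10^8)/2 = 2.926924×10^8 km.
Half the transfer-orbit period gives t = π√(a_t³/μ) = 4.315×10^7 s.
Converting: 4.315×10^7 s ÷ 3.15576×10^7 s/year (365.25 × 86400) = 1.37 years.

t = 1.37 years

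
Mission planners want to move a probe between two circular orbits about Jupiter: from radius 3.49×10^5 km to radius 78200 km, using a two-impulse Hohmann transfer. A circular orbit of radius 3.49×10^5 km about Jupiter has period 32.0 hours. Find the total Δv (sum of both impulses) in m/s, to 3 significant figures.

From Kepler's third law T² = 4π²r³/μ at r = 3.49×10^5 km, T = 32.0 hours = 32.0 × 3600 s = 1.152×10^5 s: μ = 4π²r³/T² = 1.26454×10^8 km³/s².
Semi-major axis of the transfer orbit: a_t = (3.490×10^5 + 78200)/2 = 2.136×10^5 km.
At r₁ the circular-orbit speed is v₁ = √(μ/r₁) = 19.035 km/s.
Transfer-orbit speed at r₁ (v² = μ(2/r − 1/a)): v_a = √[μ(2/r₁ − 1/a_t)] = 11.517 km/s.
First burn Δv₁ = |v_a − v₁| = 7.518 km/s.
At r₂, v₂ = √(μ/r₂) = 40.21 km/s.
Transfer-orbit speed at r₂: v_p = √[μ(2/r₂ − 1/a_t)] = 51.40 km/s.
Second burn Δv₂ = |v₂ − v_p| = 11.19 km/s.
Δv = Δv₁ + Δv₂ = 7.518 + 11.19 = 18.71 km/s.

Δv = 18700 m/s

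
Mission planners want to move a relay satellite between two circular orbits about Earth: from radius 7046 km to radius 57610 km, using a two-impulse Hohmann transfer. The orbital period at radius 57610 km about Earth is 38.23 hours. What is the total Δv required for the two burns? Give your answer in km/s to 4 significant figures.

Δv = 3.921 km/s

From Kepler's third law T² = 4π²r³/μ at r = 57610 km, T = 38.23 hours = 38.23 × 3600 s = 1.37628×10^5 s: μ = 4π²r³/T² = 3.98510×10^5 km³/s².
The Hohmann ellipse has a_t = (r₁ + r₂)/2 = 32328 km.
Circular speed at r₁: v₁ = √(μ/r₁) = √(3.98510×10^5/7046) = 7.521 km/s.
Transfer-orbit speed at r₁ (v² = μ(2/r − 1/a)): v_p = √[μ(2/r₁ − 1/a_t)] = 10.04 km/s.
First burn Δv₁ = |v_p − v₁| = 2.519 km/s.
At r₂, v₂ = √(μ/r₂) = 2.630 km/s.
Transfer-orbit speed at r₂: v_a = √[μ(2/r₂ − 1/a_t)] = 1.228 km/s.
Second burn Δv₂ = |v₂ − v_a| = 1.402 km/s.
Δv = Δv₁ + Δv₂ = 2.519 + 1.402 = 3.921 km/s.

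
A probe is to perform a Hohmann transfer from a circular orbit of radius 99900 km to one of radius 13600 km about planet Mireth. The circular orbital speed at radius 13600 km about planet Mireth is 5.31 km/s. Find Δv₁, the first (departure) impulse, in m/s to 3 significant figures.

From the circular-orbit relation v² = μ/r at r = 13600 km: μ = v²r = (5.31)² × 13600 = 3.83467×10^5 km³/s².
Transfer-ellipse semi-major axis a_t = (r₁ + r₂)/2 = (99900 + 13600)/2 = 56750 km.
Circular speed at r = 99900 km: v_c = √(μ/r) = 1.9592 km/s.
Transfer-orbit speed at the same r (vis-viva, a = a_t): v_t = √[μ(2/r − 1/a_t)] = 0.95911 km/s.
Δv₁ = |v_t − v_c| = |0.95911 − 1.9592| = 1.000 km/s.

Δv₁ = 1000 m/s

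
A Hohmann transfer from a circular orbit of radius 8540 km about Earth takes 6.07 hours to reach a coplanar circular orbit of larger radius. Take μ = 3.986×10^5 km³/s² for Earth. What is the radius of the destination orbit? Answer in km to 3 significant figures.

Transfer time t = 6.07 hours = 21852 s, and t = π√(a_t³/μ).
So a_t = (μ t²/π²)^(1/3) = (3.986×10^5 × (21852)² / π²)^(1/3) = 26817 km.
Since a_t = (r₁ + r₂)/2, r₂ = 2a_t − r₁ = 2×26817 − 8540 = 45094 km.

r₂ = 45100 km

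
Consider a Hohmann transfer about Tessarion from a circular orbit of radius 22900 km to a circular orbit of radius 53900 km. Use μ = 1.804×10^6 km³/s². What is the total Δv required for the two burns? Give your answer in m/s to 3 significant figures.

The Hohmann ellipse has a_t = (r₁ + r₂)/2 = 38400 km.
At r₁ the circular-orbit speed is v₁ = √(μ/r₁) = 8.8756573 km/s.
Transfer-orbit speed at r₁ (v² = μ(2/r − 1/a)): v_p = √[μ(2/r₁ − 1/a_t)] = 10.515485 km/s.
First burn Δv₁ = |v_p − v₁| = 1.63983 km/s.
At r₂, v₂ = √(μ/r₂) = 5.7852734 km/s.
Transfer-orbit speed at r₂: v_a = √[μ(2/r₂ − 1/a_t)] = 4.4676178 km/s.
Second burn Δv₂ = |v₂ − v_a| = 1.31766 km/s.
Δv = Δv₁ + Δv₂ = 1.63983 + 1.31766 = 2.957 km/s.

Δv = 2960 m/s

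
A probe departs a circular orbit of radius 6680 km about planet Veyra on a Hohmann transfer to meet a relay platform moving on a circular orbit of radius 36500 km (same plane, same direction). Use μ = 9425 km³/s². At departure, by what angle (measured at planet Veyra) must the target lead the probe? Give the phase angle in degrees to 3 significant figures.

Transfer-ellipse semi-major axis a_t = (r₁ + r₂)/2 = (6680 + 36500)/2 = 21590 km.
The half-period of the transfer ellipse is t = π√(a_t³/μ) = 1.0266×10^5 s.
The target's mean motion on its circular orbit is ω₂ = √(μ/r₂³) = 1.3922×10^-5 rad/s.
Angle swept by the target during transfer: ω₂·t = 1.4292 rad = 81.89°.
The probe traverses 180° on the transfer ellipse, so the target must lead by 180° − 81.89° = 98.1°.

φ = 98.1°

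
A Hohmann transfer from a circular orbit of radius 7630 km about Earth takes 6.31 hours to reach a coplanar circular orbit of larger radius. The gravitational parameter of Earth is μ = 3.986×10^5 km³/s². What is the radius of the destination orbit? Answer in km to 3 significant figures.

r₂ = 47400 km

Transfer time t = 6.31 hours = 22716 s, and t = π√(a_t³/μ).
So a_t = (μ t²/π²)^(1/3) = (3.986×10^5 × (22716)² / π²)^(1/3) = 27519 km.
Since a_t = (r₁ + r₂)/2, r₂ = 2a_t − r₁ = 2×27519 − 7630 = 47408 km.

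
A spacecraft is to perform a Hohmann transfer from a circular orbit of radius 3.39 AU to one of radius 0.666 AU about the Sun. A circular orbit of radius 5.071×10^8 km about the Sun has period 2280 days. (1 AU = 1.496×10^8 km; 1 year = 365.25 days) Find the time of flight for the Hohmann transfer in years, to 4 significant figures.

t = 1.444 years

From Kepler's third law T² = 4π²r³/μ at r = 5.071×10^8 km, T = 2280 days = 2280 × 86400 s = 1.96992×10^8 s: μ = 4π²r³/T² = 1.32661×10^11 km³/s².
In km: r₁ = 3.39 × 1.496×10^8 = 5.07144×10^8 km; r₂ = 0.666 × 1.496×10^8 = 9.96336×10^7 km.
Semi-major axis of the transfer orbit: a_t = (5.07144×10^8 + 9.96336×10^7)/2 = 3.033888×10^8 km.
By Kepler's third law the transfer-orbit period is T = 2π√(a_t³/μ), so t = T/2 = 4.558×10^7 s.
Converting: 4.558×10^7 s ÷ 3.15576×10^7 s/year (365.25 × 86400) = 1.444 years.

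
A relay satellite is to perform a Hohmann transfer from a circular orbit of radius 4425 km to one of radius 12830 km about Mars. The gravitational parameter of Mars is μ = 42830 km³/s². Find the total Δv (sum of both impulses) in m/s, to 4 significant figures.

Δv = 1201 m/s

Transfer-ellipse semi-major axis a_t = (r₁ + r₂)/2 = (4425 + 12830)/2 = 8627.5 km.
Circular speed at r₁: v₁ = √(μ/r₁) = √(42830/4425) = 3.1111 km/s.
On the transfer ellipse at r₁, vis-viva gives v_p = √[μ(2/r₁ − 1/a_t)] = 3.7939 km/s.
First burn Δv₁ = |v_p − v₁| = 0.6828 km/s.
At r₂, v₂ = √(μ/r₂) = 1.8271 km/s.
Transfer-orbit speed at r₂: v_a = √[μ(2/r₂ − 1/a_t)] = 1.3085 km/s.
Second burn Δv₂ = |v₂ − v_a| = 0.5186 km/s.
Total Δv = Δv₁ + Δv₂ = 1.201 km/s.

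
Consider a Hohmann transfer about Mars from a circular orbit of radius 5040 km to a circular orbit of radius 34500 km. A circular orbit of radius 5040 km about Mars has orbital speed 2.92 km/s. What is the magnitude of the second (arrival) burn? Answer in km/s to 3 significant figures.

Δv₂ = 0.553 km/s

From the circular-orbit relation v² = μ/r at r = 5040 km: μ = v²r = (2.92)² × 5040 = 42973.1 km³/s².
Semi-major axis of the transfer orbit: a_t = (5040 + 34500)/2 = 19770 km.
Circular speed at r = 34500 km: v_c = √(μ/r) = 1.1161 km/s.
Transfer-orbit speed at the same r (vis-viva, a = a_t): v_t = √[μ(2/r − 1/a_t)] = 0.56351 km/s.
Δv₂ = |v_t − v_c| = |0.56351 − 1.1161| = 0.5526 km/s.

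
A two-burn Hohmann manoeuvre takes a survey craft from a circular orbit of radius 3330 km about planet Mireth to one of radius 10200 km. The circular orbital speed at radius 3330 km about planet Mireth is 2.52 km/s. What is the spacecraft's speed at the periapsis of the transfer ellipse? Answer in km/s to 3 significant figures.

From the circular-orbit relation v² = μ/r at r = 3330 km: μ = v²r = (2.52)² × 3330 = 21146.8 km³/s².
Semi-major axis of the transfer orbit: a_t = (3330 + 10200)/2 = 6765 km.
At periapsis, r = 3330 km.
Applying v² = μ(2/r − 1/a_t): v = 3.094 km/s.

v = 3.09 km/s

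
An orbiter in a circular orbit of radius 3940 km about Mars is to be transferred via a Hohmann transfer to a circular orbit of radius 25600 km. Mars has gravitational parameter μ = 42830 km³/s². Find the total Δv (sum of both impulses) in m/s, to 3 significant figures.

The Hohmann ellipse has a_t = (r₁ + r₂)/2 = 14770 km.
Circular speed at r₁: v₁ = √(μ/r₁) = √(42830/3940) = 3.297 km/s.
On the transfer ellipse at r₁, v² = μ(2/r − 1/a) gives v_p = √[μ(2/r₁ − 1/a_t)] = 4.341 km/s.
First burn Δv₁ = |v_p − v₁| = 1.044 km/s.
Circular speed at r₂: v₂ = √(μ/r₂) = 1.29346 km/s.
Transfer-orbit speed at r₂: v_a = √[μ(2/r₂ − 1/a_t)] = 0.668055 km/s.
Second burn Δv₂ = |v₂ − v_a| = 0.6254 km/s.
Total Δv = Δv₁ + Δv₂ = 1.669 km/s.

Δv = 1670 m/s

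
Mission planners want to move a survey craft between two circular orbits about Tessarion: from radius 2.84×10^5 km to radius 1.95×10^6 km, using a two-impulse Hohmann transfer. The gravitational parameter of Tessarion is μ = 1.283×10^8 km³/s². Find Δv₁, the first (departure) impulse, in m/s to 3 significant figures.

Δv₁ = 6830 m/s

Transfer-ellipse semi-major axis a_t = (r₁ + r₂)/2 = (2.840×10^5 + 1.950×10^6)/2 = 1.117×10^6 km.
On the circular orbit at r = 2.840×10^5 km, v_c = √(μ/r) = 21.255 km/s.
Transfer-orbit speed at the same r (vis-viva, a = a_t): v_t = √[μ(2/r − 1/a_t)] = 28.083 km/s.
Δv₁ = |v_t − v_c| = |28.083 − 21.255| = 6.828 km/s.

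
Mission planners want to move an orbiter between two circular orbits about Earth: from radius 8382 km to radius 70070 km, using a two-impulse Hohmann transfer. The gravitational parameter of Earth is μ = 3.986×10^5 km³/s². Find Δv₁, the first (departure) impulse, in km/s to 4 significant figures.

Δv₁ = 2.321 km/s

Semi-major axis of the transfer orbit: a_t = (8382 + 70070)/2 = 39226 km.
On the circular orbit at r = 8382 km, v_c = √(μ/r) = 6.896 km/s.
Vis-viva on the transfer ellipse at r = 8382 km gives v_t = √[μ(2/r − 1/a_t)] = 9.217 km/s.
Δv₁ = |v_t − v_c| = |9.217 − 6.896| = 2.321 km/s.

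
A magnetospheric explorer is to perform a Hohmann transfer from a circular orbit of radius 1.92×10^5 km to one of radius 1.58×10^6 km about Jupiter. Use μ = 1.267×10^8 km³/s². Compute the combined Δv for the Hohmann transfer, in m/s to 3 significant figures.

The Hohmann ellipse has a_t = (r₁ + r₂)/2 = 8.860×10^5 km.
At r₁ the circular-orbit speed is v₁ = √(μ/r₁) = 25.688 km/s.
On the transfer ellipse at r₁, v² = μ(2/r − 1/a) gives v_p = √[μ(2/r₁ − 1/a_t)] = 34.304 km/s.
First burn Δv₁ = |v_p − v₁| = 8.616 km/s.
At r₂, v₂ = √(μ/r₂) = 8.955 km/s.
Transfer-orbit speed at r₂: v_a = √[μ(2/r₂ − 1/a_t)] = 4.169 km/s.
Second burn Δv₂ = |v₂ − v_a| = 4.786 km/s.
Total Δv = Δv₁ + Δv₂ = 13.40 km/s.

Δv = 13400 m/s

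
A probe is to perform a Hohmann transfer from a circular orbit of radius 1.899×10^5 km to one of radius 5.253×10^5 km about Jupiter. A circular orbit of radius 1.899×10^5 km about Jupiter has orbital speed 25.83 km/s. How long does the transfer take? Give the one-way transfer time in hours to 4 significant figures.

t = 16.58 hours

From the circular-orbit relation v² = μ/r at r = 1.899×10^5 km: μ = v²r = (25.83)² × 1.899×10^5 = 1.26699×10^8 km³/s².
Transfer-ellipse semi-major axis a_t = (r₁ + r₂)/2 = (1.899×10^5 + 5.253×10^5)/2 = 3.576×10^5 km.
Half the transfer-orbit period gives t = π√(a_t³/μ) = 59680 s.
Converting: 59680 s ÷ 3600 s/hour = 16.58 hours.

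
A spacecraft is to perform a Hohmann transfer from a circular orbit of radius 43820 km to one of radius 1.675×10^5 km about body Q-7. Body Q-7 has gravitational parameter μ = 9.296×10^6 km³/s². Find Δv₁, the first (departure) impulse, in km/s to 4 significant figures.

Transfer-ellipse semi-major axis a_t = (r₁ + r₂)/2 = (43820 + 1.675×10^5)/2 = 1.0566×10^5 km.
On the circular orbit at r = 43820 km, v_c = √(μ/r) = 14.56505 km/s.
Transfer-orbit speed at the same r (vis-viva, a = a_t): v_t = √[μ(2/r − 1/a_t)] = 18.33851 km/s.
Δv₁ = |v_t − v_c| = |18.33851 − 14.56505| = 3.773 km/s.

Δv₁ = 3.773 km/s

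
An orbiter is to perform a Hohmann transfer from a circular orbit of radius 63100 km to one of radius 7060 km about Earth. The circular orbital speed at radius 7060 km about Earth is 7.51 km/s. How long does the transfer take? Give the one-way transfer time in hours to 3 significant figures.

From the circular-orbit relation v² = μ/r at r = 7060 km: μ = v²r = (7.51)² × 7060 = 3.98185×10^5 km³/s².
Semi-major axis of the transfer orbit: a_t = (63100 + 7060)/2 = 35080 km.
Half the transfer-orbit period gives t = π√(a_t³/μ) = 32710 s.
Converting: 32710 s ÷ 3600 s/hour = 9.09 hours.

t = 9.09 hours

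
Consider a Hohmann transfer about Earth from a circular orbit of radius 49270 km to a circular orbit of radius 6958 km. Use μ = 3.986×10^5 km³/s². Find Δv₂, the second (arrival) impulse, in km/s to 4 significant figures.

Δv₂ = 2.451 km/s

Semi-major axis of the transfer orbit: a_t = (49270 + 6958)/2 = 28114 km.
On the circular orbit at r = 6958 km, v_c = √(μ/r) = 7.569 km/s.
Transfer-orbit speed at the same r (vis-viva, a = a_t): v_t = √[μ(2/r − 1/a_t)] = 10.02 km/s.
Δv₂ = |v_t − v_c| = |10.02 − 7.569| = 2.451 km/s.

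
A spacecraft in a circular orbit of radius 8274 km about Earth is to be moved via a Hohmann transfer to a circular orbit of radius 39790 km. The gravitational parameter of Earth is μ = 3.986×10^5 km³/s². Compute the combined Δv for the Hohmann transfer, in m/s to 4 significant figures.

Semi-major axis of the transfer orbit: a_t = (8274 + 39790)/2 = 24032 km.
Circular speed at r₁: v₁ = √(μ/r₁) = √(3.986×10^5/8274) = 6.941 km/s.
Transfer-orbit speed at r₁ (vis-viva): v_p = √[μ(2/r₁ − 1/a_t)] = 8.931 km/s.
First burn Δv₁ = |v_p − v₁| = 1.990 km/s.
Circular speed at r₂: v₂ = √(μ/r₂) = 3.165 km/s.
Transfer-orbit speed at r₂: v_a = √[μ(2/r₂ − 1/a_t)] = 1.857 km/s.
Second burn Δv₂ = |v₂ − v_a| = 1.308 km/s.
Total Δv = Δv₁ + Δv₂ = 3.298 km/s.

Δv = 3298 m/s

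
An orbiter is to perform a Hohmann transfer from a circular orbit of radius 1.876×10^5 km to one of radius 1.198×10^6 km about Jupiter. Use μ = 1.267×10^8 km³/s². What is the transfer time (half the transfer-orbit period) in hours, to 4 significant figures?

t = 44.71 hours

The Hohmann ellipse has a_t = (r₁ + r₂)/2 = 6.928×10^5 km.
By Kepler's third law the transfer-orbit period is T = 2π√(a_t³/μ), so t = T/2 = 1.6094×10^5 s.
Converting: 1.6094×10^5 s ÷ 3600 s/hour = 44.71 hours.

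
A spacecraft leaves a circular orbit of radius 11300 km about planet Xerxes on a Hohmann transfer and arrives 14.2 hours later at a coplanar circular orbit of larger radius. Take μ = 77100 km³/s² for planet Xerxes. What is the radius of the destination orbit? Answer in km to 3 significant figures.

Transfer time t = 14.2 hours = 51120 s, and t = π√(a_t³/μ).
So a_t = (μ t²/π²)^(1/3) = (77100 × (51120)² / π²)^(1/3) = 27330 km.
Since a_t = (r₁ + r₂)/2, r₂ = 2a_t − r₁ = 2×27330 − 11300 = 43360 km.

r₂ = 43400 km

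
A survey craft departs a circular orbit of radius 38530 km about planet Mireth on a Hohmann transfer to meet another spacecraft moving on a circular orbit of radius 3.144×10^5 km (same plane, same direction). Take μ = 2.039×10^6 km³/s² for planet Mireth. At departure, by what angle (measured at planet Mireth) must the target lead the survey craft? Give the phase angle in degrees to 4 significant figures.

φ = 104.3°

Semi-major axis of the transfer orbit: a_t = (38530 + 3.144×10^5)/2 = 1.76465×10^5 km.
The half-period of the transfer ellipse is t = π√(a_t³/μ) = 1.631×10^5 s.
The target's mean motion on its circular orbit is ω₂ = √(μ/r₂³) = 8.100×10^-6 rad/s.
Angle swept by the target during transfer: ω₂·t = 1.321 rad = 75.69°.
Arrival is 180° from departure on the ellipse, so φ = 180° − 75.69° = 104.3°.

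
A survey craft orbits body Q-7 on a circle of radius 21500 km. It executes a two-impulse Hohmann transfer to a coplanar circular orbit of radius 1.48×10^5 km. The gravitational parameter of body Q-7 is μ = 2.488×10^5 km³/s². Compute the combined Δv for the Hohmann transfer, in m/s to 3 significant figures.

Transfer-ellipse semi-major axis a_t = (r₁ + r₂)/2 = (21500 + 1.480×10^5)/2 = 84750 km.
Circular speed at r₁: v₁ = √(μ/r₁) = √(2.488×10^5/21500) = 3.4018 km/s.
Transfer-orbit speed at r₁ (vis-viva equation): v_p = √[μ(2/r₁ − 1/a_t)] = 4.4954 km/s.
First burn Δv₁ = |v_p − v₁| = 1.0936 km/s.
At r₂, v₂ = √(μ/r₂) = 1.29657 km/s.
Transfer-orbit speed at r₂: v_a = √[μ(2/r₂ − 1/a_t)] = 0.653046 km/s.
Second burn Δv₂ = |v₂ − v_a| = 0.64352 km/s.
Δv = Δv₁ + Δv₂ = 1.0936 + 0.64352 = 1.737 km/s.

Δv = 1740 m/s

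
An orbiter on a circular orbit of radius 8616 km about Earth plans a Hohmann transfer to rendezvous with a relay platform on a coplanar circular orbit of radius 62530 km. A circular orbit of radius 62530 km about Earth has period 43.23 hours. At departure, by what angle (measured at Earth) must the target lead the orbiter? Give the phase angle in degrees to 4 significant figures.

From Kepler's third law T² = 4π²r³/μ at r = 62530 km, T = 43.23 hours = 43.23 × 3600 s = 1.55628×10^5 s: μ = 4π²r³/T² = 3.98519×10^5 km³/s².
The Hohmann ellipse has a_t = (r₁ + r₂)/2 = 35573 km.
Transfer time t = π√(a_t³/μ) = 33389.2 s.
Target angular speed ω₂ = √(μ/r₂³) = 4.03731×10^-5 rad/s.
Angle swept by the target during transfer: ω₂·t = 1.34803 rad = 77.24°.
The orbiter traverses 180° on the transfer ellipse, so the target must lead by 180° − 77.24° = 102.8°.

φ = 102.8°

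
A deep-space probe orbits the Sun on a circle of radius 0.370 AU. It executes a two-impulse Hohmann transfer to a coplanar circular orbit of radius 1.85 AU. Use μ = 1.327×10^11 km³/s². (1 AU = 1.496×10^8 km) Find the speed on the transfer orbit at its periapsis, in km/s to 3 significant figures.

In km: r₁ = 0.370 × 1.496×10^8 = 5.5352×10^7 km; r₂ = 1.85 × 1.496×10^8 = 2.7676×10^8 km.
Transfer-ellipse semi-major axis a_t = (r₁ + r₂)/2 = (5.5352×10^7 + 2.7676×10^8)/2 = 1.66056×10^8 km.
At periapsis, r = 5.5352×10^7 km.
From the vis-viva equation, v = √[μ(2/r − 1/a_t)] = 63.21 km/s.

v = 63.2 km/s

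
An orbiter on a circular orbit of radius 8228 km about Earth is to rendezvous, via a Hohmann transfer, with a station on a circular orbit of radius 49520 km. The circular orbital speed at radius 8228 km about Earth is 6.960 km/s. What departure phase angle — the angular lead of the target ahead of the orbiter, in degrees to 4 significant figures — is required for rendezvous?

φ = 99.86°

From the circular-orbit relation v² = μ/r at r = 8228 km: μ = v²r = (6.960)² × 8228 = 3.98577×10^5 km³/s².
Semi-major axis of the transfer orbit: a_t = (8228 + 49520)/2 = 28874 km.
The half-period of the transfer ellipse is t = π√(a_t³/μ) = 24414.8 s.
The target's mean motion on its circular orbit is ω₂ = √(μ/r₂³) = 5.72909×10^-5 rad/s.
Angle swept by the target during transfer: ω₂·t = 1.3987 rad = 80.14°.
Arrival is 180° from departure on the ellipse, so φ = 180° − 80.14° = 99.86°.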